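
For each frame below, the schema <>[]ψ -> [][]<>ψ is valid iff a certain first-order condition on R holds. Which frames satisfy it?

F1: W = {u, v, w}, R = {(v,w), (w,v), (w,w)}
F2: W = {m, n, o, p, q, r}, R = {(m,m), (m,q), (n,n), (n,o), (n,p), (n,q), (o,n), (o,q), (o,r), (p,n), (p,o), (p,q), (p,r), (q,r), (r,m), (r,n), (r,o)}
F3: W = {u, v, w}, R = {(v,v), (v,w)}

F1

This is the axiom for a generalized confluence (Geach) condition; its first-order frame correspondent is forall x forall y forall z ((xRy & x R^2 z) -> exists w (yRw & zRw)).
F1: satisfies the condition.
F2: fails — mRm, mR²q but no w with mRw and qRw.
F3: fails — vRv, vR²w but no t with vRt and wRt.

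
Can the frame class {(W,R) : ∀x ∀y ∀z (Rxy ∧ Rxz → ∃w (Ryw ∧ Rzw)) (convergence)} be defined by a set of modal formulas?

This is a Sahlqvist condition; the .2 axiom ◇□p → □◇p defines it.

Yes, by ◇□p → □◇p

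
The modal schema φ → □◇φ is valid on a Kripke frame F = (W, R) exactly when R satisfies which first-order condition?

Suppose φ→□◇φ is valid. Take Rxy and set V(φ)={x}. Then φ at x, so □◇φ at x, so ◇φ at y, so some z with Ryz has φ; z=x, i.e. Ryx.

symmetry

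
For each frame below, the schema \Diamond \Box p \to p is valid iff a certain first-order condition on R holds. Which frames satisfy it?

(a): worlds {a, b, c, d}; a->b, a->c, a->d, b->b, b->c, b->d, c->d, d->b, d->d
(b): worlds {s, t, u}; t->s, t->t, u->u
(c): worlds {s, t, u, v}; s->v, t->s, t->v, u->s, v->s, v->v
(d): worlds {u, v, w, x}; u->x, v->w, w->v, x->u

Frame correspondent (Sahlqvist): \forall x \forall y (Rxy \to Ryx) — i.e. symmetry.
(a): fails — Rbc but not Rcb.
(b): fails — Rts but not Rst.
(c): fails — Rtv but not Rvt.
(d): satisfies the condition.
Valid on: (d).

(d)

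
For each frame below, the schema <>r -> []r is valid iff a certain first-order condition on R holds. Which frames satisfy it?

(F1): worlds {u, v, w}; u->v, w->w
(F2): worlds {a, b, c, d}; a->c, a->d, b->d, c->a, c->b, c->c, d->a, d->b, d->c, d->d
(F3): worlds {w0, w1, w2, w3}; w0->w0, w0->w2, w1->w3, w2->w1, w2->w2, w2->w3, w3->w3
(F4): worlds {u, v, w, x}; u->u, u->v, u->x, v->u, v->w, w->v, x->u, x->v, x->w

(F1)

The schema corresponds to partial functionality: forall x forall y forall z (Rxy & Rxz -> y = z).
(F1): ✓.
(F2): fails — a sees both c and d.
(F3): fails — w0 sees both w0 and w2.
(F4): fails — u sees both u and v.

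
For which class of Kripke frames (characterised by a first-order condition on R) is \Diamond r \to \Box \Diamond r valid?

Suppose ◇r→□◇r is valid. Take Rxy, Rxz and set V(r)={y}. Then ◇r at x, so □◇r at x, so ◇r at z, so some w with Rzw has r; w=y, i.e. Rzy. By symmetry of the argument, Ryz.
Conversely, on a frame with the Euclidean property the schema holds at every world under every valuation.
Frame condition: \forall x \forall y \forall z (Rxy \wedge Rxz \to Ryz).

the Euclidean property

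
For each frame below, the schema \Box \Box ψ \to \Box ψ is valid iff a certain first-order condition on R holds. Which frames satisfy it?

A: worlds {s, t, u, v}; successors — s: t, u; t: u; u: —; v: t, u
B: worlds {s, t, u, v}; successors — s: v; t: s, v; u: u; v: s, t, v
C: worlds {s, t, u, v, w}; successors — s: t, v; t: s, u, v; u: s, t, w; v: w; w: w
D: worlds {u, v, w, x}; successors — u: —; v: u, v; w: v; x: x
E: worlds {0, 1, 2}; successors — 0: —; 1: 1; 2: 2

This is the axiom for density; its first-order frame correspondent is \forall x \forall y (Rxy \to \exists z (Rxz \wedge Rzy)).
A: fails — Rvt but no z with Rvz and Rzt.
B: ✓.
C: fails — Rtu but no z with Rtz and Rzu.
D: ✓.
E: ✓.

B, D, E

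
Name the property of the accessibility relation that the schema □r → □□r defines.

Suppose □r→□□r is valid. Take Rxy, Ryz and set V(r)={w : Rxw}. Then □r at x, so □□r at x, so □r at y, so r at z, i.e. Rxz.
Conversely, on a frame with transitivity the schema holds at every world under every valuation.
So the correspondent is transitivity.

Transitivity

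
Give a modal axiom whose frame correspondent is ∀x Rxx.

The condition is reflexivity. The T schema □r → r defines it.
Suppose □r→r is valid. At any x set V(r)={w : Rxw}. Then □r holds at x, so r holds at x, i.e. Rxx.

□r → r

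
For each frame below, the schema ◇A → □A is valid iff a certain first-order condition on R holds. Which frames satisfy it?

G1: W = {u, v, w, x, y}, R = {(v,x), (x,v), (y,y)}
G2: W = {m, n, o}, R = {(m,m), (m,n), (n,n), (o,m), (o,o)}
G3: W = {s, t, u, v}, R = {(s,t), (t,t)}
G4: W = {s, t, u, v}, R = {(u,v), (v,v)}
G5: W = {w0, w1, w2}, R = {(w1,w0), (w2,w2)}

Frame correspondent (Sahlqvist): ∀x ∀y ∀z (Rxy ∧ Rxz → y = z) — i.e. partial functionality.
G1: condition met.
G2: fails — m sees both m and n.
G3: condition met.
G4: condition met.
G5: condition met.

G1, G3, G4, G5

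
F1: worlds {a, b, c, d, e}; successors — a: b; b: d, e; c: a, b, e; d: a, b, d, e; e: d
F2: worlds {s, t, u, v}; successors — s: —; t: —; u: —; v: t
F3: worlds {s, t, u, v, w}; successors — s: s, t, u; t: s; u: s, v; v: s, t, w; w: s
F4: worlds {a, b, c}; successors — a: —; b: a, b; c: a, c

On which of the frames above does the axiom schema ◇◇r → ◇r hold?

F2, F4

Frame correspondent (Sahlqvist): ∀x ∀y ∀z (Rxy ∧ Ryz → Rxz) — i.e. transitivity.
F1: fails — Rab and Rbe but not Rae.
F2: holds.
F3: fails — Ruv and Rvw but not Ruw.
F4: holds.
Valid on: F2, F4.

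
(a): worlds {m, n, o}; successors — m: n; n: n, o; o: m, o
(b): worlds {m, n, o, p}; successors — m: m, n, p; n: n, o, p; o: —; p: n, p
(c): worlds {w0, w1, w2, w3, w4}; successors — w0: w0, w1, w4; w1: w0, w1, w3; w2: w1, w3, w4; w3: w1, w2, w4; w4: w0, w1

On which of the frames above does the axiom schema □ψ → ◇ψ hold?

The schema corresponds to seriality: ∀x ∃y Rxy.
(a): satisfies the condition.
(b): fails — world o has no successor.
(c): satisfies the condition.

(a), (c)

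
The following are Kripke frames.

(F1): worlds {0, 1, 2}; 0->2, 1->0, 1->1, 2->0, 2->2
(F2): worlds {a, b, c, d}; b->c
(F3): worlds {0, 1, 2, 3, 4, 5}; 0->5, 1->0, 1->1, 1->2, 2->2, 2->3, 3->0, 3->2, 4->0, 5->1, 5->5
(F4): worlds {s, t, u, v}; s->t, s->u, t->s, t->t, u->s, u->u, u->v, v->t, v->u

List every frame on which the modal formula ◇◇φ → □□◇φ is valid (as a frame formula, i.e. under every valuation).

(F2)

Frame correspondent (Sahlqvist): ∀x ∀y ∀z ((xR²y ∧ xR²z) → ∃w (y = w ∧ zRw)) — i.e. a generalized confluence (Geach) condition.
(F1): fails — 0R²0, 0R²0 but no w with 0=w and 0Rw.
(F2): satisfies the condition.
(F3): fails — 0R²5, 0R²1 but no w with 5=w and 1Rw.
(F4): fails — sR²s, sR²s but no w with s=w and sRw.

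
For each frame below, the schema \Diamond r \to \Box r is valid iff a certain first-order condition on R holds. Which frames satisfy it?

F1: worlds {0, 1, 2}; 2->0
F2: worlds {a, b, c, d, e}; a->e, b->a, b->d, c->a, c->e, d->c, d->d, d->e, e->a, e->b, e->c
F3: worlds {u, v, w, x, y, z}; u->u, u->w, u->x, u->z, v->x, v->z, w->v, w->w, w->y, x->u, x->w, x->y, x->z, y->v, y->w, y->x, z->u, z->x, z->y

F1

This is the axiom for partial functionality; its first-order frame correspondent is \forall x \forall y \forall z (Rxy \wedge Rxz \to y = z).
F1: holds.
F2: fails — b sees both a and d.
F3: fails — u sees both u and w.
Valid on: F1.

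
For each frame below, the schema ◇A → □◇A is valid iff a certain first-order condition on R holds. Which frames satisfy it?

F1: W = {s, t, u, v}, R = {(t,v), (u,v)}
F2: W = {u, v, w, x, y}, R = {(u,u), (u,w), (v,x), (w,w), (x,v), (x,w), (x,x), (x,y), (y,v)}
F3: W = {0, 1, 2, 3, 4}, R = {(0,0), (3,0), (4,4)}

The schema corresponds to the Euclidean property: ∀x ∀y ∀z (Rxy ∧ Rxz → Ryz).
F1: fails — Rtv and Rtv but not Rvv.
F2: fails — Ruw and Ruu but not Rwu.
F3: condition met.
Valid on: F3.

F3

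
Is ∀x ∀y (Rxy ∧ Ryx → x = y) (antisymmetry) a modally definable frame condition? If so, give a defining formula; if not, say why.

Any modally definable frame class is closed under surjective bounded morphisms.
The 6-cycle (worlds s,t,u,v,w,x with s→t→u→v→w→x→s) is antisymmetric. Sending even-indexed worlds to • and odd-indexed worlds to ∘ is a surjective bounded morphism onto the two-world frame with •↔∘, which is not antisymmetric.
Hence antisymmetry is not modally definable.

No — not modally definable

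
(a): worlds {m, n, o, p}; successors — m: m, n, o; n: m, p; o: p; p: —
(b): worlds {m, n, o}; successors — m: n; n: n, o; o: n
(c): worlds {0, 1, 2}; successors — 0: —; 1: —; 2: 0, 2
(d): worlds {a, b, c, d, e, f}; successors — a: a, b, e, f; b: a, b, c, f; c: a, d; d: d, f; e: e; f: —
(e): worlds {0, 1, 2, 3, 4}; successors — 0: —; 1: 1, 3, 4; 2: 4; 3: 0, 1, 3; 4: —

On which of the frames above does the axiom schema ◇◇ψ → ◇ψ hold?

(c)

The schema corresponds to transitivity: ∀x ∀y ∀z (Rxy ∧ Ryz → Rxz).
(a): fails — Rmo and Rop but not Rmp.
(b): fails — Ron and Rno but not Roo.
(c): holds.
(d): fails — Rbc and Rcd but not Rbd.
(e): fails — R31 and R14 but not R34.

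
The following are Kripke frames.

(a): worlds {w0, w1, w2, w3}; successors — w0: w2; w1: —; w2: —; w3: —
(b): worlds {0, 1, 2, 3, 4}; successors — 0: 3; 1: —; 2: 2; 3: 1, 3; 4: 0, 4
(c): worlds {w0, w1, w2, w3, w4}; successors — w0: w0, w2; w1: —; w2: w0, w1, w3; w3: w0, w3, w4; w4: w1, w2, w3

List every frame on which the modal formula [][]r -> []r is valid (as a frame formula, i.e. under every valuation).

Frame correspondent (Sahlqvist): forall x forall y (Rxy -> exists z (Rxz & Rzy)) — i.e. density.
(a): fails — Rw0w2 but no z with Rw0z and Rzw2.
(b): ✓.
(c): fails — Rw4w2 but no z with Rw4z and Rzw2.
Valid on: (b).

(b)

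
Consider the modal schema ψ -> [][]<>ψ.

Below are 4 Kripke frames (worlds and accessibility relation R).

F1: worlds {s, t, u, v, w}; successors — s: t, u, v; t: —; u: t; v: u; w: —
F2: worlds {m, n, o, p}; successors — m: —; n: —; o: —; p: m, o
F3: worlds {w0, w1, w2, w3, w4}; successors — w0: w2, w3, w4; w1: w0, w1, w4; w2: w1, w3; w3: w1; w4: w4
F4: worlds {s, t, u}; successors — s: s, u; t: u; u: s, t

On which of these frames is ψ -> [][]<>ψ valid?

This is the axiom for a generalized confluence (Geach) condition; its first-order frame correspondent is forall x forall z (x R^2 z -> exists w (x = w & zRw)).
F1: fails — sR²t but no w* with s=w* and tRw*.
F2: condition met.
F3: fails — w0R²w3 but no w with w0=w and w3Rw.
F4: fails — sR²t but no w with s=w and tRw.
Valid on: F2.

F2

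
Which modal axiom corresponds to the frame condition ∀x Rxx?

A defining formula is □ψ → ψ (the T axiom).
Suppose □ψ→ψ is valid. At any x set V(ψ)={w : Rxw}. Then □ψ holds at x, so ψ holds at x, i.e. Rxx.

□ψ → ψ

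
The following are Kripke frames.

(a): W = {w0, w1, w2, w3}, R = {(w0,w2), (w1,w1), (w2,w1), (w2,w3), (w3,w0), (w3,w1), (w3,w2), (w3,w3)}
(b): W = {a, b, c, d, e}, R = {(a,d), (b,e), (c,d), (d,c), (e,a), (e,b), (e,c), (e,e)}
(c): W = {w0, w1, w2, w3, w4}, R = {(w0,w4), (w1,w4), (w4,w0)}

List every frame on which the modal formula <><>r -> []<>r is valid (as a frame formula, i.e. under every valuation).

(c)

The schema corresponds to a generalized confluence (Geach) condition: forall x forall y forall z ((x R^2 y & xRz) -> exists w (y = w & zRw)).
(a): fails — w2R²w0, w2Rw1 but no w with w0=w and w1Rw.
(b): fails — eR²a, eRa but no w with a=w and aRw.
(c): condition met.
Valid on: (c).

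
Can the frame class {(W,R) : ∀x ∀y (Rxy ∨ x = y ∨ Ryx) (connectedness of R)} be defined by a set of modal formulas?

No — not modally definable

Modal frame validity is preserved under disjoint unions.
Take 2 disjoint single-world reflexive frames: each is trivially connected, but their disjoint union has 2 worlds with no edge between distinct components, so it is not connected.
So no modal formula (or set of formulas) defines exactly the connected frames.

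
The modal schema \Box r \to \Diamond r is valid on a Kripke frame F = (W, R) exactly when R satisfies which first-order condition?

seriality

This schema is the D axiom.
Its frame correspondent is seriality — \forall x \exists y Rxy.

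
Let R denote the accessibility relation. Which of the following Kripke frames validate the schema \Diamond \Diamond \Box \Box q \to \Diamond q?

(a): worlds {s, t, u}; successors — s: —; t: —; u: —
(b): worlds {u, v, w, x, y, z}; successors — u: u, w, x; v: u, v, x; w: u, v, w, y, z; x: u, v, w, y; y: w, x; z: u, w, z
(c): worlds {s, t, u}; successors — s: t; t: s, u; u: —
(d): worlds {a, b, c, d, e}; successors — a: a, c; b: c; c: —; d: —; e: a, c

(a), (b)

The schema corresponds to a generalized confluence (Geach) condition: \forall x \forall y (x R^2 y \to \exists w (y R^2 w \wedge xRw)).
(a): ✓.
(b): ✓.
(c): fails — sR²s but no w with sR²w and sRw.
(d): fails — aR²c but no w with cR²w and aRw.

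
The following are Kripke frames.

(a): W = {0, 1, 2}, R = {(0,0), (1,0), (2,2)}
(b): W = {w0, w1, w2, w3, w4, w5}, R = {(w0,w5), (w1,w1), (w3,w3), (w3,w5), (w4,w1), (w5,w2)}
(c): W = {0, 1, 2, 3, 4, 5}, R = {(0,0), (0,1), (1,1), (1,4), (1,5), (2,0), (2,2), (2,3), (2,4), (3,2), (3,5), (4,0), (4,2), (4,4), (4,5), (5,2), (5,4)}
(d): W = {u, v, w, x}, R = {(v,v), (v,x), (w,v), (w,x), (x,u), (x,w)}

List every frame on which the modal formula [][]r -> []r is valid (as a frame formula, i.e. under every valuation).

The schema corresponds to density: forall x forall y (Rxy -> exists z (Rxz & Rzy)).
(a): satisfies the condition.
(b): fails — Rw5w2 but no z with Rw5z and Rzw2.
(c): fails — R35 but no z with R3z and Rz5.
(d): fails — Rxw but no z with Rxz and Rzw.

(a)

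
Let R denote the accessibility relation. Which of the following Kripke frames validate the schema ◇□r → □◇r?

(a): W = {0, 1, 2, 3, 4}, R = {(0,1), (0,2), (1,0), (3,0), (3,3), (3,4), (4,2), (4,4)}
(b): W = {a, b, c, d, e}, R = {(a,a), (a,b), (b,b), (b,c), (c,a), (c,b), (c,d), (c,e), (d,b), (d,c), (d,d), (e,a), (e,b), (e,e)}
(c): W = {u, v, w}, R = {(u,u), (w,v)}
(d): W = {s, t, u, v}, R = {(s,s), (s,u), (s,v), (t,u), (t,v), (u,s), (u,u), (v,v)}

(b)

Frame correspondent (Sahlqvist): ∀x ∀y ∀z (Rxy ∧ Rxz → ∃w (Ryw ∧ Rzw)) — i.e. convergence.
(a): fails — R02 and R02 but 2 and 2 have no common successor.
(b): ✓.
(c): fails — Rwv and Rwv but v and v have no common successor.
(d): fails — Rsv and Rsu but v and u have no common successor.
Valid on: (b).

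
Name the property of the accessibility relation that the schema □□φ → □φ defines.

Suppose □□φ→□φ is valid. Take Rxy and set V(φ)={w : xR²w}. Then □□φ at x, so □φ at x, so φ at y, i.e. ∃z(Rxz∧Rzy).

density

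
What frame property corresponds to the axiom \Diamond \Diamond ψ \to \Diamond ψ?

This is a form of the 4 axiom.
It corresponds to transitivity: \forall x \forall y \forall z (Rxy \wedge Ryz \to Rxz).

Transitivity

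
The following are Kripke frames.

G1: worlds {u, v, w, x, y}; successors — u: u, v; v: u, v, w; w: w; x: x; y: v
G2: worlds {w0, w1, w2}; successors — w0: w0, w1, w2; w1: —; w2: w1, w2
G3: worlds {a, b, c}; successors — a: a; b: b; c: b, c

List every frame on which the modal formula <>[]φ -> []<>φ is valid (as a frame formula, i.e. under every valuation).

This is the axiom for convergence; its first-order frame correspondent is forall x forall y forall z (Rxy & Rxz -> exists w (Ryw & Rzw)).
G1: fails — Rvw and Rvu but w and u have no common successor.
G2: fails — Rw0w1 and Rw0w1 but w1 and w1 have no common successor.
G3: condition met.
Valid on: G3.

G3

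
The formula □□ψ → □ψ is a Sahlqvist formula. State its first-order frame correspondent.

This is the C4 axiom.
It corresponds to density: ∀x ∀y (Rxy → ∃z (Rxz ∧ Rzy)).

Density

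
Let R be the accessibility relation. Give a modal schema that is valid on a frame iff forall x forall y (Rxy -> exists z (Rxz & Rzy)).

□□ψ → □ψ

The condition is density. The C4 schema □□ψ → □ψ defines it.
Suppose □□ψ→□ψ is valid. Take Rxy and set V(ψ)={w : xR²w}. Then □□ψ at x, so □ψ at x, so ψ at y, i.e. ∃z(Rxz∧Rzy).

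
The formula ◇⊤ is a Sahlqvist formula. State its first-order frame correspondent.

◇⊤ holds at w iff w has a successor, so frame-validity of ◇⊤ is exactly seriality. Equivalently via □ψ → ◇ψ:
Suppose □ψ→◇ψ is valid. At any x set V(ψ)=W. Then □ψ at x, so ◇ψ at x, so x has a successor.
The converse is a direct semantic check.
So the correspondent is seriality.

seriality: ∀x ∃y Rxy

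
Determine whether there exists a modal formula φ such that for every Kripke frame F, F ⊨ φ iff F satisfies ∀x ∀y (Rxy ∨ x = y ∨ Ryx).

If a class were modally definable it would be closed under disjoint unions (Goldblatt–Thomason).
Take 4 disjoint single-world reflexive frames: each is trivially connected, but their disjoint union has 4 worlds with no edge between distinct components, so it is not connected.
Hence connectedness of R is not modally definable.

Not modally definable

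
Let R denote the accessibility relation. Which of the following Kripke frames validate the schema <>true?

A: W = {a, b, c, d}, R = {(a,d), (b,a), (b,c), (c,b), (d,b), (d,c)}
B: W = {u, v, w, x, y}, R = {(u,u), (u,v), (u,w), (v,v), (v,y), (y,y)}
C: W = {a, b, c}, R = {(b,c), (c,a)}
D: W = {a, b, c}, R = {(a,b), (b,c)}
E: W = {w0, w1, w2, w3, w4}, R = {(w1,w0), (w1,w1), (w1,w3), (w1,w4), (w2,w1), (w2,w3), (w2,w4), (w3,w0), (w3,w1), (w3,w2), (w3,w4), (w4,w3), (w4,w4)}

A

This is the axiom for seriality; its first-order frame correspondent is forall x exists y Rxy.
A: holds.
B: fails — world w has no successor.
C: fails — world a has no successor.
D: fails — world c has no successor.
E: fails — world w0 has no successor.
Valid on: A.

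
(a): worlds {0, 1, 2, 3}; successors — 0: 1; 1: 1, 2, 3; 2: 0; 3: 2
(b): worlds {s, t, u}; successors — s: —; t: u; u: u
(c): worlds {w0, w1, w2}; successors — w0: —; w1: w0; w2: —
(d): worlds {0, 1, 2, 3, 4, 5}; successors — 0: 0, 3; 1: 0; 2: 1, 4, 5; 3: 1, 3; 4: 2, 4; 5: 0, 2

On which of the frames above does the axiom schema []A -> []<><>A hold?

(b)

The schema corresponds to a generalized confluence (Geach) condition: forall x forall z (xRz -> exists w (xRw & z R^2 w)).
(a): fails — 1R3 but no w with 1Rw and 3R²w.
(b): satisfies the condition.
(c): fails — w1Rw0 but no w with w1Rw and w0R²w.
(d): fails — 2R1 but no w with 2Rw and 1R²w.
Valid on: (b).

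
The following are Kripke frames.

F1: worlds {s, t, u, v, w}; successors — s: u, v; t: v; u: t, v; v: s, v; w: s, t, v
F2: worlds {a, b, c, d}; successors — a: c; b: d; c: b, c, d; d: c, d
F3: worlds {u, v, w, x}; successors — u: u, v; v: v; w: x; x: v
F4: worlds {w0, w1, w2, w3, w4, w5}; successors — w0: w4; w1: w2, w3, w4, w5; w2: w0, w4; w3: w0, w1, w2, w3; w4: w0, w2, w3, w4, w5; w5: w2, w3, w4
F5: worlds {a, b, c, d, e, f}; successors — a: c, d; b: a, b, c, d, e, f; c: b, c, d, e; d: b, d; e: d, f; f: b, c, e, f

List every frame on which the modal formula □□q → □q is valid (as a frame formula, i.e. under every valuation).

F2, F4, F5

The schema corresponds to density: ∀x ∀y (Rxy → ∃z (Rxz ∧ Rzy)).
F1: fails — Rwt but no z with Rwz and Rzt.
F2: satisfies the condition.
F3: fails — Rwx but no z with Rwz and Rzx.
F4: satisfies the condition.
F5: satisfies the condition.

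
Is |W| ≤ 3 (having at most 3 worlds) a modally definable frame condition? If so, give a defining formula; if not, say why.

Any modally definable frame class is closed under disjoint unions.
Any modal formula valid on each of 4 disjoint one-world frames is valid on their disjoint union (validity is preserved under disjoint unions). Each one-world frame has |W|=1≤3, but the union has |W|=4.
So no modal formula (or set of formulas) defines exactly the |W|≤3 frames.

Not definable by any modal formula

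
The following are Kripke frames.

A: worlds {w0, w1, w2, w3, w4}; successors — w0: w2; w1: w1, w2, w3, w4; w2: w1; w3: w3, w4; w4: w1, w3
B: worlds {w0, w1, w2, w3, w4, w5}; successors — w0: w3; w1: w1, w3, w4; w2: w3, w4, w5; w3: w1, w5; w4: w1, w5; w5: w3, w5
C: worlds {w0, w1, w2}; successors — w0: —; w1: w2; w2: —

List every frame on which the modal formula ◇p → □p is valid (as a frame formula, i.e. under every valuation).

C

Frame correspondent (Sahlqvist): ∀x ∀y ∀z (Rxy ∧ Rxz → y = z) — i.e. partial functionality.
A: fails — w1 sees both w1 and w2.
B: fails — w1 sees both w1 and w3.
C: holds.
Valid on: C.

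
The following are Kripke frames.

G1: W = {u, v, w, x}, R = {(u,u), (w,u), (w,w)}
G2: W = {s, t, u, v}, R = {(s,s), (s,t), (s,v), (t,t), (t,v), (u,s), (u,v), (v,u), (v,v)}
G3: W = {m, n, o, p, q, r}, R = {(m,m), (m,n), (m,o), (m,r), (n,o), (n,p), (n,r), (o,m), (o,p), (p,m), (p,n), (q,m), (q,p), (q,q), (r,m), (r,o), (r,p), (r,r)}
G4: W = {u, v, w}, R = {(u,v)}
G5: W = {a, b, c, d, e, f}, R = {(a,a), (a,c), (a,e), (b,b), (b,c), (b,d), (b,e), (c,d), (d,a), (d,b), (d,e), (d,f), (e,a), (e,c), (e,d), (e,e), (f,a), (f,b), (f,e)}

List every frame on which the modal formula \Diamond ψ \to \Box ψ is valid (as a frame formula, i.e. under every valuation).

Frame correspondent (Sahlqvist): \forall x \forall y \forall z (Rxy \wedge Rxz \to y = z) — i.e. partial functionality.
G1: fails — w sees both u and w.
G2: fails — s sees both s and t.
G3: fails — m sees both m and n.
G4: holds.
G5: fails — a sees both a and c.
Valid on: G4.

G4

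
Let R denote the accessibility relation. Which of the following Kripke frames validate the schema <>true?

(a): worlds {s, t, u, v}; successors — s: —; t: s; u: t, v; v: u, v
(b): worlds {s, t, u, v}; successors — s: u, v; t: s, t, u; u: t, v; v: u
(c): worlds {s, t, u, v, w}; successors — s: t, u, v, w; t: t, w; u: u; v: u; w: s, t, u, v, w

(b), (c)

This is the axiom for seriality; its first-order frame correspondent is forall x exists y Rxy.
(a): fails — world s has no successor.
(b): ✓.
(c): ✓.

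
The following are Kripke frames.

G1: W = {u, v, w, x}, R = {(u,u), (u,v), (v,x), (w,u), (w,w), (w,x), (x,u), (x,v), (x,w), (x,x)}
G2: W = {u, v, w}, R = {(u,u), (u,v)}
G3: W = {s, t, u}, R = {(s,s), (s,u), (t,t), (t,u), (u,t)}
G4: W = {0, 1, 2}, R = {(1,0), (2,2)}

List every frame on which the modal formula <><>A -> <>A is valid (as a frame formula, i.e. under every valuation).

This is the axiom for transitivity; its first-order frame correspondent is forall x forall y forall z (Rxy & Ryz -> Rxz).
G1: fails — Ruv and Rvx but not Rux.
G2: condition met.
G3: fails — Rut and Rtu but not Ruu.
G4: condition met.
Valid on: G2, G4.

G2, G4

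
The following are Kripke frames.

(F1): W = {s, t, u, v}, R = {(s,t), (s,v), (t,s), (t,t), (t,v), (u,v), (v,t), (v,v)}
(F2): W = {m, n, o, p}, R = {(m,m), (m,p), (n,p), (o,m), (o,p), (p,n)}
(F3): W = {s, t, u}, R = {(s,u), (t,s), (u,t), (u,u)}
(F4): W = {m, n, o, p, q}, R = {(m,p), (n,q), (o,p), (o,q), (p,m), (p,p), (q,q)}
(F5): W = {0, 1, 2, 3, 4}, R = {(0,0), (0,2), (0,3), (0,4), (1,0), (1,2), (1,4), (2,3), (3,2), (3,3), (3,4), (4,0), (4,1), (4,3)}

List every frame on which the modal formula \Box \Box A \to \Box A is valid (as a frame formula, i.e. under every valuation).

(F1), (F4)

Frame correspondent (Sahlqvist): \forall x \forall y (Rxy \to \exists z (Rxz \wedge Rzy)) — i.e. density.
(F1): holds.
(F2): fails — Rpn but no z with Rpz and Rzn.
(F3): fails — Rts but no z with Rtz and Rzs.
(F4): holds.
(F5): fails — R41 but no z with R4z and Rz1.
Valid on: (F1), (F4).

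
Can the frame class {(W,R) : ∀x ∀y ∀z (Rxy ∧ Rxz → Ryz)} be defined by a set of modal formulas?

Yes — defined by ◇r → □◇r

This is a Sahlqvist condition; the 5 axiom ◇r → □◇r defines it.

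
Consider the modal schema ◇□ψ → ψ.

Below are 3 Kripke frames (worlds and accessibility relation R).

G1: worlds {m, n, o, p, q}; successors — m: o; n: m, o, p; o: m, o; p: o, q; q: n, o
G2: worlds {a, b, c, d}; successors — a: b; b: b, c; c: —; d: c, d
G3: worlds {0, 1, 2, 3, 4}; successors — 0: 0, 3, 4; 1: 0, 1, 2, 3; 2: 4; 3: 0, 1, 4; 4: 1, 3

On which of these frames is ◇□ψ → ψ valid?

none

The schema corresponds to symmetry: ∀x ∀y (Rxy → Ryx).
G1: fails — Rno but not Ron.
G2: fails — Rbc but not Rcb.
G3: fails — R10 but not R01.
Valid on no frame.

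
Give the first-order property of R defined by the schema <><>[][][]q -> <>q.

This is a Sahlqvist (Geach-type) schema ◇^2□^3q → □^0◇^1q.
Minimal-valuation argument: fix x; take any y with xR^2y and any z with xR^0z. Set V(q) to the set of worlds R-reachable from y in exactly 3 steps. Then □^3q holds at y, so the antecedent holds at x; validity forces ◇^1q at z, giving a w with zR^1w and yR^3w.
First-order correspondent: forall x forall y (x R^2 y -> exists w (y R^3 w & xRw)).

forall x forall y (x R^2 y -> exists w (y R^3 w & xRw))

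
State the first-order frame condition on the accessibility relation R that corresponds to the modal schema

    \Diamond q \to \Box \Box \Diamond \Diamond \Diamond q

This is a Sahlqvist (Geach-type) schema ◇^1□^0q → □^2◇^3q.
Minimal-valuation argument: fix x; take any y with xR^1y and any z with xR^2z. Set V(q) to the set of worlds R-reachable from y in exactly 0 steps. Then □^0q holds at y, so the antecedent holds at x; validity forces ◇^3q at z, giving a w with zR^3w and yR^0w.
First-order correspondent: \forall x \forall y \forall z ((xRy \wedge x R^2 z) \to \exists w (y = w \wedge z R^3 w)).

\forall x \forall y \forall z ((xRy \wedge x R^2 z) \to \exists w (y = w \wedge z R^3 w))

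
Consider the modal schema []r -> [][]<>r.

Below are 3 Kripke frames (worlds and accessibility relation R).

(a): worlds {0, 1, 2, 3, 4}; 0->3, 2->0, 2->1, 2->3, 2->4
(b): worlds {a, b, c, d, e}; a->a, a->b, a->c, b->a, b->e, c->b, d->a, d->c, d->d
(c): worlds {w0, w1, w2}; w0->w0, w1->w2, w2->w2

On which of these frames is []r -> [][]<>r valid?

(c)

Frame correspondent (Sahlqvist): forall x forall z (x R^2 z -> exists w (xRw & zRw)) — i.e. a generalized confluence (Geach) condition.
(a): fails — 2R²3 but no w with 2Rw and 3Rw.
(b): fails — aR²e but no w with aRw and eRw.
(c): ✓.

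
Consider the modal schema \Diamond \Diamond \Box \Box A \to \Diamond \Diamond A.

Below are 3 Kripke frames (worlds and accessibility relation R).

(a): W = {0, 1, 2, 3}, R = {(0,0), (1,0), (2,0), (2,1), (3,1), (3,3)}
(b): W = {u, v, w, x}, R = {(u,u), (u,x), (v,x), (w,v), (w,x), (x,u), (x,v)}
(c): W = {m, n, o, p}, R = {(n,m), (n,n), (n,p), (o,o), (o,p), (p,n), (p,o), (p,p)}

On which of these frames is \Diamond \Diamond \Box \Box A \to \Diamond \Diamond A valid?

This is the axiom for a generalized confluence (Geach) condition; its first-order frame correspondent is \forall x \forall y (x R^2 y \to \exists w (y R^2 w \wedge x R^2 w)).
(a): condition met.
(b): condition met.
(c): fails — nR²m but no w with mR²w and nR²w.

(a), (b)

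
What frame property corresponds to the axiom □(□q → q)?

This is the T□ axiom.
Its frame correspondent is shift-reflexivity — ∀x ∀y (Rxy → Ryy).

Shift-reflexivity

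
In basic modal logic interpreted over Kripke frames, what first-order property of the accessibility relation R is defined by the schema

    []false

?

emptiness of R: forall x forall y ~Rxy

□⊥ is valid iff no world has any successor (otherwise □⊥ fails at any world with one).
Conversely, any frame satisfying forall x forall y ~Rxy validates the schema.
So the correspondent is emptiness of R.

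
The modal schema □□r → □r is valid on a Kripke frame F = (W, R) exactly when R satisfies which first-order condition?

Suppose □□r→□r is valid. Take Rxy and set V(r)={w : xR²w}. Then □□r at x, so □r at x, so r at y, i.e. ∃z(Rxz∧Rzy).
The converse is a direct semantic check.
So the correspondent is density.

density: ∀x ∀y (Rxy → ∃z (Rxz ∧ Rzy))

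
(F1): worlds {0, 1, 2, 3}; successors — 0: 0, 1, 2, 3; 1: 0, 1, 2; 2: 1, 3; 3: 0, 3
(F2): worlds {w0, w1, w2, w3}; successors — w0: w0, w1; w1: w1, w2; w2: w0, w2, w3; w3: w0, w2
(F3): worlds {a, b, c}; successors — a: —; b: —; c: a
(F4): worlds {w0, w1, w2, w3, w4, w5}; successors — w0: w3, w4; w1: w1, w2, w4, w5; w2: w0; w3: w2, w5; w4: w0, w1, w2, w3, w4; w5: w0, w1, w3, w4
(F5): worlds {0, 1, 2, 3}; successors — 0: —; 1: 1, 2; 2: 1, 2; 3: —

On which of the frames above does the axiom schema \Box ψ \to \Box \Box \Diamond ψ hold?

This is the axiom for a generalized confluence (Geach) condition; its first-order frame correspondent is \forall x \forall z (x R^2 z \to \exists w (xRw \wedge zRw)).
(F1): holds.
(F2): holds.
(F3): holds.
(F4): fails — w0R²w2 but no w with w0Rw and w2Rw.
(F5): holds.

(F1), (F2), (F3), (F5)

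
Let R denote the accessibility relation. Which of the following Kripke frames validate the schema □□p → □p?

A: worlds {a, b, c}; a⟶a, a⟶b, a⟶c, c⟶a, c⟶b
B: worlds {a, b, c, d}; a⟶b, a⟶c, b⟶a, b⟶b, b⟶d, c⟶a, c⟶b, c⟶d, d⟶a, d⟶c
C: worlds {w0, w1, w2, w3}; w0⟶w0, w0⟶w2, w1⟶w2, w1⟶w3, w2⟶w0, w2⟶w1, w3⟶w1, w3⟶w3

Frame correspondent (Sahlqvist): ∀x ∀y (Rxy → ∃z (Rxz ∧ Rzy)) — i.e. density.
A: satisfies the condition.
B: fails — Rac but no z with Raz and Rzc.
C: fails — Rw1w2 but no z with Rw1z and Rzw2.
Valid on: A.

A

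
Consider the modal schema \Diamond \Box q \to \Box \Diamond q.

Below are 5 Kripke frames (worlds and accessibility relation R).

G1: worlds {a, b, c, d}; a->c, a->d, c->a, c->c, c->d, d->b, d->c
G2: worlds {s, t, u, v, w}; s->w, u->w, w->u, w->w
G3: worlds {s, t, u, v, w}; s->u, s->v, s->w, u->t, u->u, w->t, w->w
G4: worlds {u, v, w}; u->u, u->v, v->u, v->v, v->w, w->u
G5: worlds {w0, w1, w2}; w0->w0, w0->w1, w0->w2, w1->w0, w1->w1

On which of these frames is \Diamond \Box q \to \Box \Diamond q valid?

The schema corresponds to convergence: \forall x \forall y \forall z (Rxy \wedge Rxz \to \exists w (Ryw \wedge Rzw)).
G1: fails — Rdc and Rdb but c and b have no common successor.
G2: ✓.
G3: fails — Rsv and Rsv but v and v have no common successor.
G4: ✓.
G5: fails — Rw0w1 and Rw0w2 but w1 and w2 have no common successor.
Valid on: G2, G4.

G2, G4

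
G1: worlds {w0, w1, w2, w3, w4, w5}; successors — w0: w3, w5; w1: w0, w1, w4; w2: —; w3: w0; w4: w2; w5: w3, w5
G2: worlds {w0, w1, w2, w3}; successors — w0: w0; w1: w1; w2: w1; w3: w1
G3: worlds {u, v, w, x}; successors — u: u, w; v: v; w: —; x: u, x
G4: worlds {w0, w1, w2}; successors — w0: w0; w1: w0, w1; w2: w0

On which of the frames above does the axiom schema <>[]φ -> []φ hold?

This is the axiom for the Euclidean property; its first-order frame correspondent is forall x forall y forall z (Rxy & Rxz -> Ryz).
G1: fails — Rw0w3 and Rw0w5 but not Rw3w5.
G2: holds.
G3: fails — Ruw and Ruw but not Rww.
G4: fails — Rw1w0 and Rw1w1 but not Rw0w1.

G2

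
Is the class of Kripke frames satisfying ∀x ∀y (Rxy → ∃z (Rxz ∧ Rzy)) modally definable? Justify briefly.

The condition is density. A defining modal formula is □□r → □r.
Suppose □□r→□r is valid. Take Rxy and set V(r)={w : xR²w}. Then □□r at x, so □r at x, so r at y, i.e. ∃z(Rxz∧Rzy).

Yes — defined by □□r → □r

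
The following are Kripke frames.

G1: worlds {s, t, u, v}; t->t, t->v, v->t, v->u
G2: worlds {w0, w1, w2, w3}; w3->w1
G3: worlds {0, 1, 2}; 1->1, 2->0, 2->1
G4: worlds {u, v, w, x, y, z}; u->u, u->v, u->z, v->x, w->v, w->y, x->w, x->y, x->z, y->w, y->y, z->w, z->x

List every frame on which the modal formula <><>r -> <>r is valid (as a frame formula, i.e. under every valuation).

The schema corresponds to transitivity: forall x forall y forall z (Rxy & Ryz -> Rxz).
G1: fails — Rvt and Rtv but not Rvv.
G2: satisfies the condition.
G3: satisfies the condition.
G4: fails — Ruv and Rvx but not Rux.

G2, G3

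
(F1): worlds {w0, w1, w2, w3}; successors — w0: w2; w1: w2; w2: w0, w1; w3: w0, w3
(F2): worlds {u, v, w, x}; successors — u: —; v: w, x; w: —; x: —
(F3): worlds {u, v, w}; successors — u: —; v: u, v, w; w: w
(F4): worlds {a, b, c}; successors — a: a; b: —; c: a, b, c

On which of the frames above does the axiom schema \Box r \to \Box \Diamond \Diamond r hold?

Frame correspondent (Sahlqvist): \forall x \forall z (xRz \to \exists w (xRw \wedge z R^2 w)) — i.e. a generalized confluence (Geach) condition.
(F1): ✓.
(F2): fails — vRw but no t with vRt and wR²t.
(F3): fails — vRu but no t with vRt and uR²t.
(F4): fails — cRb but no w with cRw and bR²w.

(F1)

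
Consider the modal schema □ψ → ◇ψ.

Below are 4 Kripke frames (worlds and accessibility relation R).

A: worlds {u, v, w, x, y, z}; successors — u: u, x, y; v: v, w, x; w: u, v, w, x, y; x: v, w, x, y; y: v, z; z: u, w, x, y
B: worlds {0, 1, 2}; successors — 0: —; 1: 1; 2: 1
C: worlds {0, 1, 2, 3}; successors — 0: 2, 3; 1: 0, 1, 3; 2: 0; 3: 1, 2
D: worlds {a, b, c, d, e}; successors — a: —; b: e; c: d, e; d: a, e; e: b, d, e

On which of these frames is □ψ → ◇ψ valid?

A, C

The schema corresponds to seriality: ∀x ∃y Rxy.
A: holds.
B: fails — world 0 has no successor.
C: holds.
D: fails — world a has no successor.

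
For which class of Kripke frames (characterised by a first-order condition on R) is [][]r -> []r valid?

Suppose □□r→□r is valid. Take Rxy and set V(r)={w : xR²w}. Then □□r at x, so □r at x, so r at y, i.e. ∃z(Rxz∧Rzy).

Density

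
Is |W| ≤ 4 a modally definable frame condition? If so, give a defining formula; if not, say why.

Not definable by any modal formula

If a class were modally definable it would be closed under disjoint unions (Goldblatt–Thomason).
Any modal formula valid on each of 5 disjoint one-world frames is valid on their disjoint union (validity is preserved under disjoint unions). Each one-world frame has |W|=1≤4, but the union has |W|=5.
Hence having at most 4 worlds is not modally definable.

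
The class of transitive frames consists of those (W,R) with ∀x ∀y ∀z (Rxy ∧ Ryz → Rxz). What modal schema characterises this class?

□ψ → □□ψ

A defining formula is □ψ → □□ψ (the 4 axiom).
Suppose □ψ→□□ψ is valid. Take Rxy, Ryz and set V(ψ)={w : Rxw}. Then □ψ at x, so □□ψ at x, so □ψ at y, so ψ at z, i.e. Rxz.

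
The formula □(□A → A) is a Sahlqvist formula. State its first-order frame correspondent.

shift-reflexivity

Suppose □(□A→A) is valid. Take Rxy and set V(A)={w : Ryw}. Then at y, □A holds; since □(□A→A) at x, □A→A at y, so A at y, i.e. Ryy.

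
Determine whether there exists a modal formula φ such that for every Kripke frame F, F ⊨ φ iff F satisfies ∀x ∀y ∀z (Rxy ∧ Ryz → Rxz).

The condition is transitivity. A defining modal formula is □q → □□q.
Suppose □q→□□q is valid. Take Rxy, Ryz and set V(q)={w : Rxw}. Then □q at x, so □□q at x, so □q at y, so q at z, i.e. Rxz.

Definable; □q → □□q defines it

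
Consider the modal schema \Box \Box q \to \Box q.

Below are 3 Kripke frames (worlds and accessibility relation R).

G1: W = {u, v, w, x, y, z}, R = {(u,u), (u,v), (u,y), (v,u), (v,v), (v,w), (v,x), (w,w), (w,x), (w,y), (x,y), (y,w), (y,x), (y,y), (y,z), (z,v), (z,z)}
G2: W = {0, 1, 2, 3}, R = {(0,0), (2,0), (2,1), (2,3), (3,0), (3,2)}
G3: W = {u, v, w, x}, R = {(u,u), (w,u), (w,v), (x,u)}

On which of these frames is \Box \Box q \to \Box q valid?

This is the axiom for density; its first-order frame correspondent is \forall x \forall y (Rxy \to \exists z (Rxz \wedge Rzy)).
G1: satisfies the condition.
G2: fails — R32 but no z with R3z and Rz2.
G3: fails — Rwv but no z with Rwz and Rzv.

G1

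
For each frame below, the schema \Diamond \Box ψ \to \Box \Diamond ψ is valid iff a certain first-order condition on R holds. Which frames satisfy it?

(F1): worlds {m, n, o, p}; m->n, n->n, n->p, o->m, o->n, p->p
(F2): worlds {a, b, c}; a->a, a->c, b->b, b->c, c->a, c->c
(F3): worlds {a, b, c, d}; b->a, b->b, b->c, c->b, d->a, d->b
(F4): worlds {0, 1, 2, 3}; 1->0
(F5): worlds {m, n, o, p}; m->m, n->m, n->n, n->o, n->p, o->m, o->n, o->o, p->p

(F1), (F2)

Frame correspondent (Sahlqvist): \forall x \forall y \forall z (Rxy \wedge Rxz \to \exists w (Ryw \wedge Rzw)) — i.e. convergence.
(F1): condition met.
(F2): condition met.
(F3): fails — Rbc and Rba but c and a have no common successor.
(F4): fails — R10 and R10 but 0 and 0 have no common successor.
(F5): fails — Rno and Rnp but o and p have no common successor.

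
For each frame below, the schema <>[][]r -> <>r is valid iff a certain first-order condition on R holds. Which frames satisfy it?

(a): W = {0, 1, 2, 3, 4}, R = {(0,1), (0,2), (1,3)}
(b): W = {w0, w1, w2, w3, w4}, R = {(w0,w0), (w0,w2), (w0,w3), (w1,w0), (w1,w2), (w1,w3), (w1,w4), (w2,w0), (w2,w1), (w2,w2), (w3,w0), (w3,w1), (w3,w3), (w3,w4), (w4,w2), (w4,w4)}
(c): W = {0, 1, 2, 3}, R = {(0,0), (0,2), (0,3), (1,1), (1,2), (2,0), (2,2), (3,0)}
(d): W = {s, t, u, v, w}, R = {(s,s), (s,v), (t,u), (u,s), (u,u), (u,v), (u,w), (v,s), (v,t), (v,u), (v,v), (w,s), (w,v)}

(b), (c), (d)

Frame correspondent (Sahlqvist): forall x forall y (xRy -> exists w (y R^2 w & xRw)) — i.e. a generalized confluence (Geach) condition.
(a): fails — 0R1 but no w with 1R²w and 0Rw.
(b): ✓.
(c): ✓.
(d): ✓.
Valid on: (b), (c), (d).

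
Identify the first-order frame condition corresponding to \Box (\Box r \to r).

shift-reflexivity: \forall x \forall y (Rxy \to Ryy)

This is the T□ axiom.
Its frame correspondent is shift-reflexivity — \forall x \forall y (Rxy \to Ryy).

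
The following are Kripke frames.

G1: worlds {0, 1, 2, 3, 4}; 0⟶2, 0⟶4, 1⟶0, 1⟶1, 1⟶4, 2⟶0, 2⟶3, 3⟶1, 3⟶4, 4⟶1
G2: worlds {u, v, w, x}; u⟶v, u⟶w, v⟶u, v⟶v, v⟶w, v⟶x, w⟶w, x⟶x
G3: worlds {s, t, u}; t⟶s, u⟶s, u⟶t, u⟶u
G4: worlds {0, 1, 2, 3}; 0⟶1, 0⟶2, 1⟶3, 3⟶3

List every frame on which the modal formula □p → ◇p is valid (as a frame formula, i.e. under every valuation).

Frame correspondent (Sahlqvist): ∀x ∃y Rxy — i.e. seriality.
G1: ✓.
G2: ✓.
G3: fails — world s has no successor.
G4: fails — world 2 has no successor.
Valid on: G1, G2.

G1, G2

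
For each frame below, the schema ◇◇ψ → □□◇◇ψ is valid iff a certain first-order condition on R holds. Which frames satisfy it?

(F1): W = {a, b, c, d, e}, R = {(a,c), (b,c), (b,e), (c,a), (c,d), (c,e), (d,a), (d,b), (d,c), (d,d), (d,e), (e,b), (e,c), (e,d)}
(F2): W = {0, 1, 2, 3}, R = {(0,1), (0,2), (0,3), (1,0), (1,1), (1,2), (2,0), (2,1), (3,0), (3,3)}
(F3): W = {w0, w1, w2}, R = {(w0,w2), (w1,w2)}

(F2), (F3)

This is the axiom for a generalized confluence (Geach) condition; its first-order frame correspondent is ∀x ∀y ∀z ((xR²y ∧ xR²z) → ∃w (y = w ∧ zR²w)).
(F1): fails — bR²b, bR²a but no w with b=w and aR²w.
(F2): satisfies the condition.
(F3): satisfies the condition.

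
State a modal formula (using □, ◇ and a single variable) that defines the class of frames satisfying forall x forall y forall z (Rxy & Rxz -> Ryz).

◇q → □◇q

This is the Euclidean property; the standard corresponding axiom is 5: ◇q → □◇q.
Suppose ◇q→□◇q is valid. Take Rxy, Rxz and set V(q)={y}. Then ◇q at x, so □◇q at x, so ◇q at z, so some w with Rzw has q; w=y, i.e. Rzy. By symmetry of the argument, Ryz.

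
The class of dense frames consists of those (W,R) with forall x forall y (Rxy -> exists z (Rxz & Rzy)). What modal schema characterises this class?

A defining formula is □□ψ → □ψ (the C4 axiom).
Suppose □□ψ→□ψ is valid. Take Rxy and set V(ψ)={w : xR²w}. Then □□ψ at x, so □ψ at x, so ψ at y, i.e. ∃z(Rxz∧Rzy).

□□ψ → □ψ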